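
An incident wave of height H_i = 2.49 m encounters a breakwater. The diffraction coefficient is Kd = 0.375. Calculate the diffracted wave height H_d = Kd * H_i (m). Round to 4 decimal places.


H_d = Kd * H_i
H_d = 0.375 * 2.49
H_d = 0.9338 m

0.9338


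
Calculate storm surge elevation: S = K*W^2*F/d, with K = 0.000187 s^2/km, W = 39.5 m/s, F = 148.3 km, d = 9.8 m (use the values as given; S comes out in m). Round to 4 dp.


S = K * W^2 * F / d
W^2 = 39.5^2 = 1560.25
S = 0.000187 * 1560.25 * 148.3 / 9.8
Numerator = 0.000187 * 1560.25 * 148.3 = 43.269009
S = 43.269009 / 9.8 = 4.4152 m

4.4152


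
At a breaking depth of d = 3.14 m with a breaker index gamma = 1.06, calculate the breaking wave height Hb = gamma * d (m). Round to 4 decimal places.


Hb = gamma * d
Hb = 1.06 * 3.14
Hb = 3.3284 m

3.3284


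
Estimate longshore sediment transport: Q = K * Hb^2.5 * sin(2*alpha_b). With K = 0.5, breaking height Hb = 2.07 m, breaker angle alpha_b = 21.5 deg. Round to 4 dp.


Q = K * Hb^2.5 * sin(2 * alpha_b)
Hb^2.5 = 2.07^2.5 = 6.164898
sin(2 * 21.5) = sin(43.0) = 0.681998
Q = 0.5 * 6.164898 * 0.681998
Q = 2.1022 m^3/s

2.1022


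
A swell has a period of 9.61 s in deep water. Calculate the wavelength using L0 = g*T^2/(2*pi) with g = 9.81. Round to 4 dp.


L0 = g * T^2 / (2 * pi)
L0 = 9.81 * 9.61^2 / (2 * pi)
L0 = 9.81 * 92.3521 / 6.28319
L0 = 905.9741 / 6.28319
L0 = 144.1903 m

144.1903


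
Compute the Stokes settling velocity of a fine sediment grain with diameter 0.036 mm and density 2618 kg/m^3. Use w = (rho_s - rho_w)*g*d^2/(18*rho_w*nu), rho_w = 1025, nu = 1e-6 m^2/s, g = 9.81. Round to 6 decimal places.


w = (rho_s - rho_w) * g * d^2 / (18 * rho_w * nu)
d = 0.036 mm = 0.000036 m
rho_s - rho_w = 2618 - 1025 = 1593
Numerator = 1593 * 9.81 * (0.000036)^2 = 0.000020253020
Denominator = 18 * 1025 * 1e-6 = 0.018450
w = 0.001098 m/s

0.001098


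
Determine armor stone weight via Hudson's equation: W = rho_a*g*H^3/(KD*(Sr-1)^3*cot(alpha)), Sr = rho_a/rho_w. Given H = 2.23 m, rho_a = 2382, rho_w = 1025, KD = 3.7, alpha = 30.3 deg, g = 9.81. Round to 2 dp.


Sr = rho_a / rho_w = 2382 / 1025 = 2.323902
(Sr - 1) = 1.323902
(Sr - 1)^3 = 2.320427
cot(30.3) = 1 / tan(30.3) = 1 / 0.584353 = 1.711295
Numerator = 2382 * 9.81 * 2.23^3 = 259134.5697
Denominator = 3.7 * 2.320427 * 1.711295 = 14.692460
W = 259134.5697 / 14.692460
W = 17637.25 N

17637.25


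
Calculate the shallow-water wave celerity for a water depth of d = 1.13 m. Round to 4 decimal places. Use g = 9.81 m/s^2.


Using the shallow-water approximation:
C = sqrt(g * d) = sqrt(9.81 * 1.13)
C = sqrt(11.0853)
C = 3.3295 m/s

3.3295


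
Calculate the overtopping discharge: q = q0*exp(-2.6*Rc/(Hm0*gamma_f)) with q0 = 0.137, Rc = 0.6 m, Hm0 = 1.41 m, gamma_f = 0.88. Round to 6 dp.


q = q0 * exp(-2.6 * Rc / (Hm0 * gamma_f))
Exponent = -2.6 * 0.6 / (1.41 * 0.88)
= -2.6 * 0.6 / 1.2408
= -1.257253
exp(-1.257253) = 0.284434
q = 0.137 * 0.284434
q = 0.038967 m^3/s/m

0.038967


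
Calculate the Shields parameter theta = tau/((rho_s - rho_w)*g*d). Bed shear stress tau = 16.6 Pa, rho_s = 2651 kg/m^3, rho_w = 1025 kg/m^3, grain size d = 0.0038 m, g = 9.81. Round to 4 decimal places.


theta = tau / ((rho_s - rho_w) * g * d)
rho_s - rho_w = 2651 - 1025 = 1626
Denominator = 1626 * 9.81 * 0.0038 = 60.614028
theta = 16.6 / 60.614028
theta = 0.2739

0.2739


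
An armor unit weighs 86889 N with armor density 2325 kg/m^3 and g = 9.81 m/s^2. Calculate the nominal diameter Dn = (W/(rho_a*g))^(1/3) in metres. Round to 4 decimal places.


V = W / (rho_a * g)
V = 86889 / (2325 * 9.81)
V = 86889 / 22808.25
V = 3.809543 m^3
Dn = V^(1/3) = 3.809543^(1/3)
Dn = 1.5618 m

1.5618


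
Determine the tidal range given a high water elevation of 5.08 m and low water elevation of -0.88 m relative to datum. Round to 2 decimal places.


Tidal range = High water - Low water
Tidal range = 5.08 - (-0.88)
Tidal range = 5.96 m

5.96


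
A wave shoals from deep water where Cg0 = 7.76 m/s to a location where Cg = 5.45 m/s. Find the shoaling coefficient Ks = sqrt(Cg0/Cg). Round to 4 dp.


Ks = sqrt(Cg0 / Cg)
Ks = sqrt(7.76 / 5.45)
Ks = sqrt(1.4239)
Ks = 1.1933

1.1933


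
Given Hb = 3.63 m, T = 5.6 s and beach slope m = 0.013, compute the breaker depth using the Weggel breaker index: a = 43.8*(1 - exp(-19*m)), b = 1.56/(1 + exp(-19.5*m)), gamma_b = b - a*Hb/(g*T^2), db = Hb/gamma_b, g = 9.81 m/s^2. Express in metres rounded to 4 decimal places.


a = 43.8 * (1 - exp(-19 * m))
exp(-19 * 0.013) = exp(-0.2470) = 0.781141
a = 43.8 * (1 - 0.781141) = 9.586038
b = 1.56 / (1 + exp(-19.5 * m))
exp(-19.5 * 0.013) = exp(-0.2535) = 0.776080
b = 1.56 / (1 + 0.776080) = 0.878339
Hb / (g * T^2) = 3.63 / (9.81 * 5.6^2) = 3.63 / 307.6416 = 0.01179944
gamma_b = b - a * Hb/(g*T^2) = 0.878339 - 9.586038 * 0.01179944 = 0.765229
db = Hb / gamma_b = 3.63 / 0.765229
db = 4.7437 m

4.7437


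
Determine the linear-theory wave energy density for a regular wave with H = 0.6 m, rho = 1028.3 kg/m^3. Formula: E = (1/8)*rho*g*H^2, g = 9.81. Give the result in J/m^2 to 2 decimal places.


E = (1/8) * rho * g * H^2
E = (1/8) * 1028.3 * 9.81 * 0.6^2
E = 0.125 * 1028.3 * 9.81 * 0.3600
E = 453.94 J/m^2

453.94


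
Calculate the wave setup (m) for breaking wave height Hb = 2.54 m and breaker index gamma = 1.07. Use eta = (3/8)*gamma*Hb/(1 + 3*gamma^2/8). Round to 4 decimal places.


eta = (3/8) * gamma * Hb / (1 + 3*gamma^2/8)
Numerator = (3/8) * 1.07 * 2.54 = 1.019175
Denominator = 1 + 3*1.07^2/8 = 1 + 0.429338 = 1.429338
eta = 1.019175 / 1.429338
eta = 0.7130 m

0.7130


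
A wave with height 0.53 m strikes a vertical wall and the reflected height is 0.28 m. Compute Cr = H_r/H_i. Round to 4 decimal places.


Cr = H_r / H_i
Cr = 0.28 / 0.53
Cr = 0.5283

0.5283


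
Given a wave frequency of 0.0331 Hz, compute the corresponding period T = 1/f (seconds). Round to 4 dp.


T = 1 / f
T = 1 / 0.0331
T = 30.2115 s

30.2115


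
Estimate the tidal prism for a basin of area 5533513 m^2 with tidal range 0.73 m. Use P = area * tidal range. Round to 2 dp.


Tidal prism = Area * Tidal range
P = 5533513 * 0.73
P = 4039464.49 m^3

4039464.49


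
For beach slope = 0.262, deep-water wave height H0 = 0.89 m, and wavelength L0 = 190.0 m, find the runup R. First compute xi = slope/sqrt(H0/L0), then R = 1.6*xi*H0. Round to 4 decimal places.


xi = slope / sqrt(H0/L0)
H0/L0 = 0.89/190.0 = 0.004684
sqrt(0.004684) = 0.068441
xi = 0.262 / 0.068441 = 3.828098
R = 1.6 * xi * H0 = 1.6 * 3.828098 * 0.89
R = 5.4512 m

5.4512


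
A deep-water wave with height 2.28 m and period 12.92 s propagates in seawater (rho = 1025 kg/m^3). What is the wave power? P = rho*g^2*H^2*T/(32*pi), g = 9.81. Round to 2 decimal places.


P = rho * g^2 * H^2 * T / (32 * pi)
P = 1025 * 9.81^2 * 2.28^2 * 12.92 / (32 * pi)
P = 1025 * 96.2361 * 5.1984 * 12.92 / 100.53096
P = 65901.34 W/m

65901.34


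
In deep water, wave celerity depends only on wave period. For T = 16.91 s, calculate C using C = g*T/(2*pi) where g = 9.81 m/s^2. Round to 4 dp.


We use the deep-water celerity formula:
C = g * T / (2 * pi)
C = 9.81 * 16.91 / (2 * 3.14159...)
C = 165.887100 / 6.283185
C = 26.4018 m/s

26.4018


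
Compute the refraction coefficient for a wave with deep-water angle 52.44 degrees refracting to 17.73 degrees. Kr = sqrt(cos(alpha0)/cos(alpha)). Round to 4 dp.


Kr = sqrt(cos(alpha0) / cos(alpha))
cos(52.44) = 0.609592
cos(17.73) = 0.952502
Kr = sqrt(0.609592 / 0.952502)
Kr = sqrt(0.639990)
Kr = 0.8000

0.8000


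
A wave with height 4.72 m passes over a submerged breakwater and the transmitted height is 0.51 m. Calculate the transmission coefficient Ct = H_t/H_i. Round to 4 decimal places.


Ct = H_t / H_i
Ct = 0.51 / 4.72
Ct = 0.1081

0.1081


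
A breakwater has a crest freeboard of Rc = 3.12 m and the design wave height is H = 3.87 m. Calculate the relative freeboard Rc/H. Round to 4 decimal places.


Relative freeboard = Rc / H
= 3.12 / 3.87
= 0.8062

0.8062


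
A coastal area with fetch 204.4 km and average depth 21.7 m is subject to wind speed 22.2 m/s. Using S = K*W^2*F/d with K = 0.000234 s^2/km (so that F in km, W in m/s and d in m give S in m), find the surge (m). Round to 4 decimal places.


S = K * W^2 * F / d
W^2 = 22.2^2 = 492.84
S = 0.000234 * 492.84 * 204.4 / 21.7
Numerator = 0.000234 * 492.84 * 204.4 = 23.572340
S = 23.572340 / 21.7 = 1.0863 m

1.0863


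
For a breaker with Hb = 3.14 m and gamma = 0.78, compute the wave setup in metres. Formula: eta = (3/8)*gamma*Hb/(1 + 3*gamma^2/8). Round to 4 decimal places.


eta = (3/8) * gamma * Hb / (1 + 3*gamma^2/8)
Numerator = (3/8) * 0.78 * 3.14 = 0.918450
Denominator = 1 + 3*0.78^2/8 = 1 + 0.228150 = 1.228150
eta = 0.918450 / 1.228150
eta = 0.7478 m

0.7478


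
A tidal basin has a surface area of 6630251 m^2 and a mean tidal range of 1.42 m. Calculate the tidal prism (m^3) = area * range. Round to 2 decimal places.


Tidal prism = Area * Tidal range
P = 6630251 * 1.42
P = 9414956.42 m^3

9414956.42


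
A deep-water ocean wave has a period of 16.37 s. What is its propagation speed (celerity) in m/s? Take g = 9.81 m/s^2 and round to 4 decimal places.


We use the deep-water celerity formula:
C = g * T / (2 * pi)
C = 9.81 * 16.37 / (2 * 3.14159...)
C = 160.589700 / 6.283185
C = 25.5586 m/s

25.5586


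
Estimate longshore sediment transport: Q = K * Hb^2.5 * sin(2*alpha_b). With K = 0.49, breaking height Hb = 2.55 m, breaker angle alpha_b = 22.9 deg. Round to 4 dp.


Q = K * Hb^2.5 * sin(2 * alpha_b)
Hb^2.5 = 2.55^2.5 = 10.383660
sin(2 * 22.9) = sin(45.8) = 0.716911
Q = 0.49 * 10.383660 * 0.716911
Q = 3.6476 m^3/s

3.6476


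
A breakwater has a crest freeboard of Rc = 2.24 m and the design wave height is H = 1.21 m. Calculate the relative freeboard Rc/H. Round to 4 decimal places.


Relative freeboard = Rc / H
= 2.24 / 1.21
= 1.8512

1.8512


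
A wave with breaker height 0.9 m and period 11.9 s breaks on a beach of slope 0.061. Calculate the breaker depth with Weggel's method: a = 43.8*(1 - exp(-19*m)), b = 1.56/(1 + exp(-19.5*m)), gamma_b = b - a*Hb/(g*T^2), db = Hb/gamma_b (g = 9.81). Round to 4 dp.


a = 43.8 * (1 - exp(-19 * m))
exp(-19 * 0.061) = exp(-1.1590) = 0.313800
a = 43.8 * (1 - 0.313800) = 30.055568
b = 1.56 / (1 + exp(-19.5 * m))
exp(-19.5 * 0.061) = exp(-1.1895) = 0.304373
b = 1.56 / (1 + 0.304373) = 1.195977
Hb / (g * T^2) = 0.9 / (9.81 * 11.9^2) = 0.9 / 1389.1941 = 0.00064786
gamma_b = b - a * Hb/(g*T^2) = 1.195977 - 30.055568 * 0.00064786 = 1.176505
db = Hb / gamma_b = 0.9 / 1.176505
db = 0.7650 m

0.7650


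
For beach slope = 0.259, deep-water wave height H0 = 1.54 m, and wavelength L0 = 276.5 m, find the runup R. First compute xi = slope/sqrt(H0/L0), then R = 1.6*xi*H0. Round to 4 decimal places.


xi = slope / sqrt(H0/L0)
H0/L0 = 1.54/276.5 = 0.005570
sqrt(0.005570) = 0.074630
xi = 0.259 / 0.074630 = 3.470459
R = 1.6 * xi * H0 = 1.6 * 3.470459 * 1.54
R = 8.5512 m

8.5512


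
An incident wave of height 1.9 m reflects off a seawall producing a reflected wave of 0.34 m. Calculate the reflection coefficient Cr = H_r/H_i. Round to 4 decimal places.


Cr = H_r / H_i
Cr = 0.34 / 1.9
Cr = 0.1789

0.1789


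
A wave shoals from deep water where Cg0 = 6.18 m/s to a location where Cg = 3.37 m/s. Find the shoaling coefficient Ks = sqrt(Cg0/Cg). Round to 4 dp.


Ks = sqrt(Cg0 / Cg)
Ks = sqrt(6.18 / 3.37)
Ks = sqrt(1.8338)
Ks = 1.3542

1.3542


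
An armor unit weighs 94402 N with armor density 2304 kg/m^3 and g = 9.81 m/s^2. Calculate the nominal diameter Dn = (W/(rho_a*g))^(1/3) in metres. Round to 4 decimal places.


V = W / (rho_a * g)
V = 94402 / (2304 * 9.81)
V = 94402 / 22602.24
V = 4.176666 m^3
Dn = V^(1/3) = 4.176666^(1/3)
Dn = 1.6104 m

1.6104


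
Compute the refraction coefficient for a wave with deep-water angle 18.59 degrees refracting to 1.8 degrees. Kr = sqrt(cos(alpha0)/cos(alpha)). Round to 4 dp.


Kr = sqrt(cos(alpha0) / cos(alpha))
cos(18.59) = 0.947824
cos(1.8) = 0.999507
Kr = sqrt(0.947824 / 0.999507)
Kr = sqrt(0.948292)
Kr = 0.9738

0.9738


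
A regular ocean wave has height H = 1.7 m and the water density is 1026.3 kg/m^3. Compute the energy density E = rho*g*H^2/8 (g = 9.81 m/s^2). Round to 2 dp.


E = (1/8) * rho * g * H^2
E = (1/8) * 1026.3 * 9.81 * 1.7^2
E = 0.125 * 1026.3 * 9.81 * 2.8900
E = 3637.07 J/m^2

3637.07


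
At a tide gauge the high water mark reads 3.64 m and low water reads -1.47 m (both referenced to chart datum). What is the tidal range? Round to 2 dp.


Tidal range = High water - Low water
Tidal range = 3.64 - (-1.47)
Tidal range = 5.11 m

5.11


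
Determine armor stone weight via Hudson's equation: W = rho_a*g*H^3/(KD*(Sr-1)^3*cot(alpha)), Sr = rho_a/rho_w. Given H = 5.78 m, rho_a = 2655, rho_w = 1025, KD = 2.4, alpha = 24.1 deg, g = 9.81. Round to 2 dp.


Sr = rho_a / rho_w = 2655 / 1025 = 2.590244
(Sr - 1) = 1.590244
(Sr - 1)^3 = 4.021529
cot(24.1) = 1 / tan(24.1) = 1 / 0.447322 = 2.235528
Numerator = 2655 * 9.81 * 5.78^3 = 5029410.0821
Denominator = 2.4 * 4.021529 * 2.235528 = 21.576578
W = 5029410.0821 / 21.576578
W = 233095.81 N

233095.81


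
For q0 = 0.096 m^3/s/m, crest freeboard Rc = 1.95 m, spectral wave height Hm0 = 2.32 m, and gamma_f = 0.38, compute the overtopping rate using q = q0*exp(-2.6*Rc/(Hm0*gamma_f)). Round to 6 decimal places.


q = q0 * exp(-2.6 * Rc / (Hm0 * gamma_f))
Exponent = -2.6 * 1.95 / (2.32 * 0.38)
= -2.6 * 1.95 / 0.8816
= -5.750907
exp(-5.750907) = 0.003180
q = 0.096 * 0.003180
q = 0.000305 m^3/s/m

0.000305


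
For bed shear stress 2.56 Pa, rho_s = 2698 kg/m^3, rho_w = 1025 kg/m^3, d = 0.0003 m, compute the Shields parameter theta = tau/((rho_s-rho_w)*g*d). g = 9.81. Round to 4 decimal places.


theta = tau / ((rho_s - rho_w) * g * d)
rho_s - rho_w = 2698 - 1025 = 1673
Denominator = 1673 * 9.81 * 0.0003 = 4.923639
theta = 2.56 / 4.923639
theta = 0.5199

0.5199


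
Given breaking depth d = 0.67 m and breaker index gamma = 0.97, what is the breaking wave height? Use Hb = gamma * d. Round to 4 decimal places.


Hb = gamma * d
Hb = 0.97 * 0.67
Hb = 0.6499 m

0.6499


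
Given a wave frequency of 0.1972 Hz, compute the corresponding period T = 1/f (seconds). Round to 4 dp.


T = 1 / f
T = 1 / 0.1972
T = 5.0710 s

5.0710


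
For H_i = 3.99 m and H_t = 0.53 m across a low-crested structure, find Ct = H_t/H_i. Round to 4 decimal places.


Ct = H_t / H_i
Ct = 0.53 / 3.99
Ct = 0.1328

0.1328


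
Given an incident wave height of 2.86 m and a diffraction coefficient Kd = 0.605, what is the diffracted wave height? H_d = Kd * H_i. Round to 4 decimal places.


H_d = Kd * H_i
H_d = 0.605 * 2.86
H_d = 1.7303 m

1.7303


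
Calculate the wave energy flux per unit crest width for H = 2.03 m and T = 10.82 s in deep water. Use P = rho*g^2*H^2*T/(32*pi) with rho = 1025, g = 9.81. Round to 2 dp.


P = rho * g^2 * H^2 * T / (32 * pi)
P = 1025 * 9.81^2 * 2.03^2 * 10.82 / (32 * pi)
P = 1025 * 96.2361 * 4.1209 * 10.82 / 100.53096
P = 43750.33 W/m

43750.33


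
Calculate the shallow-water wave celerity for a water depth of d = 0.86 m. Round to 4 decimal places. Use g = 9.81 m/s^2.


Using the shallow-water approximation:
C = sqrt(g * d) = sqrt(9.81 * 0.86)
C = sqrt(8.4366)
C = 2.9046 m/s

2.9046


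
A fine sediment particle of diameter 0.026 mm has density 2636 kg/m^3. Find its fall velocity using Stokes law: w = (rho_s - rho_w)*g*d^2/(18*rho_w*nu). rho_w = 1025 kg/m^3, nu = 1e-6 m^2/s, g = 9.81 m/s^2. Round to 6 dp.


w = (rho_s - rho_w) * g * d^2 / (18 * rho_w * nu)
d = 0.026 mm = 0.000026 m
rho_s - rho_w = 2636 - 1025 = 1611
Numerator = 1611 * 9.81 * (0.000026)^2 = 0.000010683443
Denominator = 18 * 1025 * 1e-6 = 0.018450
w = 0.000579 m/s

0.000579


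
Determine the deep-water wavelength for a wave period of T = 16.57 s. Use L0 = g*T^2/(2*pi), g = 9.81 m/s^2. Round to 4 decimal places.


L0 = g * T^2 / (2 * pi)
L0 = 9.81 * 16.57^2 / (2 * pi)
L0 = 9.81 * 274.5649 / 6.28319
L0 = 2693.4817 / 6.28319
L0 = 428.6809 m

428.6809


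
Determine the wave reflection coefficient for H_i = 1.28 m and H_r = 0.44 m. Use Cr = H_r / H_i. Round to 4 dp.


Cr = H_r / H_i
Cr = 0.44 / 1.28
Cr = 0.3438

0.3438


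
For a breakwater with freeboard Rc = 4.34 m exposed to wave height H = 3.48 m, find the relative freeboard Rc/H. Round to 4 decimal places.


Relative freeboard = Rc / H
= 4.34 / 3.48
= 1.2471

1.2471


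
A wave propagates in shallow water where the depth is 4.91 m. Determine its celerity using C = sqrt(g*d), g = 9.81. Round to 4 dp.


Using the shallow-water approximation:
C = sqrt(g * d) = sqrt(9.81 * 4.91)
C = sqrt(48.1671)
C = 6.9403 m/s

6.9403


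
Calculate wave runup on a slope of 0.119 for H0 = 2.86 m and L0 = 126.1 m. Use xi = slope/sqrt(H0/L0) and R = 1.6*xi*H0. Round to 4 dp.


xi = slope / sqrt(H0/L0)
H0/L0 = 2.86/126.1 = 0.022680
sqrt(0.022680) = 0.150600
xi = 0.119 / 0.150600 = 0.790172
R = 1.6 * xi * H0 = 1.6 * 0.790172 * 2.86
R = 3.6158 m

3.6158


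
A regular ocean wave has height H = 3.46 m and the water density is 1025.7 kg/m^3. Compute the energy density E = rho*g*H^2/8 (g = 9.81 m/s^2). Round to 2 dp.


E = (1/8) * rho * g * H^2
E = (1/8) * 1025.7 * 9.81 * 3.46^2
E = 0.125 * 1025.7 * 9.81 * 11.9716
E = 15057.45 J/m^2

15057.45


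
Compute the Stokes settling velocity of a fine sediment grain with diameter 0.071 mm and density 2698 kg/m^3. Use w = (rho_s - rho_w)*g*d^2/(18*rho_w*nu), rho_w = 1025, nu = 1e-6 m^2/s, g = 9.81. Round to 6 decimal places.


w = (rho_s - rho_w) * g * d^2 / (18 * rho_w * nu)
d = 0.071 mm = 0.000071 m
rho_s - rho_w = 2698 - 1025 = 1673
Numerator = 1673 * 9.81 * (0.000071)^2 = 0.000082733547
Denominator = 18 * 1025 * 1e-6 = 0.018450
w = 0.004484 m/s

0.004484


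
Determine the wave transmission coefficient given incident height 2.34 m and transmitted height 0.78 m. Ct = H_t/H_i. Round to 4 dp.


Ct = H_t / H_i
Ct = 0.78 / 2.34
Ct = 0.3333

0.3333


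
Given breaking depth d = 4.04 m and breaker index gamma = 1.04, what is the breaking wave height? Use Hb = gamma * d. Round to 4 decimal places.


Hb = gamma * d
Hb = 1.04 * 4.04
Hb = 4.2016 m

4.2016


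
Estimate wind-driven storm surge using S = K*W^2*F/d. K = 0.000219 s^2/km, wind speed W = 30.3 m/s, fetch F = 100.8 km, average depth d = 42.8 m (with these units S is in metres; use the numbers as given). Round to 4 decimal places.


S = K * W^2 * F / d
W^2 = 30.3^2 = 918.09
S = 0.000219 * 918.09 * 100.8 / 42.8
Numerator = 0.000219 * 918.09 * 100.8 = 20.267020
S = 20.267020 / 42.8 = 0.4735 m

0.4735


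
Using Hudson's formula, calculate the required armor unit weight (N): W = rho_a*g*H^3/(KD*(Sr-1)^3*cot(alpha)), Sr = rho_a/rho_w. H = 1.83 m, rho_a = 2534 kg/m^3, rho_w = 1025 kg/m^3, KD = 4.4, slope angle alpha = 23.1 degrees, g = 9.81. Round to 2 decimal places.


Sr = rho_a / rho_w = 2534 / 1025 = 2.472195
(Sr - 1) = 1.472195
(Sr - 1)^3 = 3.190775
cot(23.1) = 1 / tan(23.1) = 1 / 0.426536 = 2.344467
Numerator = 2534 * 9.81 * 1.83^3 = 152345.2392
Denominator = 4.4 * 3.190775 * 2.344467 = 32.914932
W = 152345.2392 / 32.914932
W = 4628.45 N

4628.45


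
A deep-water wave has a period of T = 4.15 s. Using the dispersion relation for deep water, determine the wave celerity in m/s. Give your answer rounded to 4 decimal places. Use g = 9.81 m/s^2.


We use the deep-water celerity formula:
C = g * T / (2 * pi)
C = 9.81 * 4.15 / (2 * 3.14159...)
C = 40.711500 / 6.283185
C = 6.4794 m/s

6.4794


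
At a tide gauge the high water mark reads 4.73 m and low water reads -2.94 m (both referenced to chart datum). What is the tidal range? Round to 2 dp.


Tidal range = High water - Low water
Tidal range = 4.73 - (-2.94)
Tidal range = 7.67 m

7.67


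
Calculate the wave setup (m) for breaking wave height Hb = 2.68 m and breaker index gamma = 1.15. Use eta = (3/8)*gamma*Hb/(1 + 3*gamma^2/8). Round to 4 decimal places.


eta = (3/8) * gamma * Hb / (1 + 3*gamma^2/8)
Numerator = (3/8) * 1.15 * 2.68 = 1.155750
Denominator = 1 + 3*1.15^2/8 = 1 + 0.495938 = 1.495938
eta = 1.155750 / 1.495938
eta = 0.7726 m

0.7726


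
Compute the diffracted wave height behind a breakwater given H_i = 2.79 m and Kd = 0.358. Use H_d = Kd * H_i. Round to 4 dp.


H_d = Kd * H_i
H_d = 0.358 * 2.79
H_d = 0.9988 m

0.9988


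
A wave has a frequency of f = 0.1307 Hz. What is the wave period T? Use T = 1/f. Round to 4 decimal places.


T = 1 / f
T = 1 / 0.1307
T = 7.6511 s

7.6511


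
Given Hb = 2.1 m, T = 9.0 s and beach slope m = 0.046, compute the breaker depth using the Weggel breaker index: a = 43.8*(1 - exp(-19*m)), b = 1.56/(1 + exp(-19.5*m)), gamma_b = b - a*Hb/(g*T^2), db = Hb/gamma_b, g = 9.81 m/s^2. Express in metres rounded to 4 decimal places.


a = 43.8 * (1 - exp(-19 * m))
exp(-19 * 0.046) = exp(-0.8740) = 0.417279
a = 43.8 * (1 - 0.417279) = 25.523176
b = 1.56 / (1 + exp(-19.5 * m))
exp(-19.5 * 0.046) = exp(-0.8970) = 0.407791
b = 1.56 / (1 + 0.407791) = 1.108119
Hb / (g * T^2) = 2.1 / (9.81 * 9.0^2) = 2.1 / 794.6100 = 0.00264281
gamma_b = b - a * Hb/(g*T^2) = 1.108119 - 25.523176 * 0.00264281 = 1.040666
db = Hb / gamma_b = 2.1 / 1.040666
db = 2.0179 m

2.0179


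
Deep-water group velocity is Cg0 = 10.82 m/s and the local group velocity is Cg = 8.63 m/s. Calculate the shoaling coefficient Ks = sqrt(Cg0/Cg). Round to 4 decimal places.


Ks = sqrt(Cg0 / Cg)
Ks = sqrt(10.82 / 8.63)
Ks = sqrt(1.2538)
Ks = 1.1197

1.1197


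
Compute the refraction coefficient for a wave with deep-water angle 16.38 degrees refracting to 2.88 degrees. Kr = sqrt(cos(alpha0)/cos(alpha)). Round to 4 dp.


Kr = sqrt(cos(alpha0) / cos(alpha))
cos(16.38) = 0.959412
cos(2.88) = 0.998737
Kr = sqrt(0.959412 / 0.998737)
Kr = sqrt(0.960626)
Kr = 0.9801

0.9801


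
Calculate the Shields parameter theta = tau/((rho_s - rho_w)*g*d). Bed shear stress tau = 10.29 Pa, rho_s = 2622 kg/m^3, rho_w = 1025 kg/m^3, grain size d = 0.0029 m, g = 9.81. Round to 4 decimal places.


theta = tau / ((rho_s - rho_w) * g * d)
rho_s - rho_w = 2622 - 1025 = 1597
Denominator = 1597 * 9.81 * 0.0029 = 45.433053
theta = 10.29 / 45.433053
theta = 0.2265

0.2265


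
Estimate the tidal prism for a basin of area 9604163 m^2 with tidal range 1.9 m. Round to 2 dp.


Tidal prism = Area * Tidal range
P = 9604163 * 1.9
P = 18247909.70 m^3

18247909.70


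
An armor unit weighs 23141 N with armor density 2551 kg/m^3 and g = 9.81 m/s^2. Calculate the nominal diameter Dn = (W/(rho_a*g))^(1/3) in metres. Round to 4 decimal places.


V = W / (rho_a * g)
V = 23141 / (2551 * 9.81)
V = 23141 / 25025.31
V = 0.924704 m^3
Dn = V^(1/3) = 0.924704^(1/3)
Dn = 0.9742 m

0.9742


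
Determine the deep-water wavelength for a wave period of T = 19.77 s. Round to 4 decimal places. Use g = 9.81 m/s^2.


L0 = g * T^2 / (2 * pi)
L0 = 9.81 * 19.77^2 / (2 * pi)
L0 = 9.81 * 390.8529 / 6.28319
L0 = 3834.2669 / 6.28319
L0 = 610.2425 m

610.2425


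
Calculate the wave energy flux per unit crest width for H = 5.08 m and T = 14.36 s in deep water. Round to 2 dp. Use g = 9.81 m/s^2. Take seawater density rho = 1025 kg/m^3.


P = rho * g^2 * H^2 * T / (32 * pi)
P = 1025 * 9.81^2 * 5.08^2 * 14.36 / (32 * pi)
P = 1025 * 96.2361 * 25.8064 * 14.36 / 100.53096
P = 363616.76 W/m

363616.76


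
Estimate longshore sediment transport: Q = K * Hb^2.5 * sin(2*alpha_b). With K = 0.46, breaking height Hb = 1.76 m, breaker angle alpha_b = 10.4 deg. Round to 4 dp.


Q = K * Hb^2.5 * sin(2 * alpha_b)
Hb^2.5 = 1.76^2.5 = 4.109431
sin(2 * 10.4) = sin(20.8) = 0.355107
Q = 0.46 * 4.109431 * 0.355107
Q = 0.6713 m^3/s

0.6713


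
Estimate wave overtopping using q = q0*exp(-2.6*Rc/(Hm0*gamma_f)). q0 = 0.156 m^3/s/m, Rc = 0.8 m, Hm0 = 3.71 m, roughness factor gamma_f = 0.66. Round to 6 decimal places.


q = q0 * exp(-2.6 * Rc / (Hm0 * gamma_f))
Exponent = -2.6 * 0.8 / (3.71 * 0.66)
= -2.6 * 0.8 / 2.4486
= -0.849465
exp(-0.849465) = 0.427644
q = 0.156 * 0.427644
q = 0.066712 m^3/s/m

0.066712


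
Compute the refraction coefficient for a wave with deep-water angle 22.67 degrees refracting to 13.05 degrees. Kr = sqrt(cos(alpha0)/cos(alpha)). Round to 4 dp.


Kr = sqrt(cos(alpha0) / cos(alpha))
cos(22.67) = 0.922740
cos(13.05) = 0.974173
Kr = sqrt(0.922740 / 0.974173)
Kr = sqrt(0.947203)
Kr = 0.9732

0.9732


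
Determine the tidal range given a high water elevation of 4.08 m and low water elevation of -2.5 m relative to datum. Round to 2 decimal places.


Tidal range = High water - Low water
Tidal range = 4.08 - (-2.5)
Tidal range = 6.58 m

6.58


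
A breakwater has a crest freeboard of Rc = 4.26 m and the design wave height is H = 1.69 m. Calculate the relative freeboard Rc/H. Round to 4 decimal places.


Relative freeboard = Rc / H
= 4.26 / 1.69
= 2.5207

2.5207


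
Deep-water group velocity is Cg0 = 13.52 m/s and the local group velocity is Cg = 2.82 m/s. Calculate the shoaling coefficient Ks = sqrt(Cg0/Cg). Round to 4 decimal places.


Ks = sqrt(Cg0 / Cg)
Ks = sqrt(13.52 / 2.82)
Ks = sqrt(4.7943)
Ks = 2.1896

2.1896


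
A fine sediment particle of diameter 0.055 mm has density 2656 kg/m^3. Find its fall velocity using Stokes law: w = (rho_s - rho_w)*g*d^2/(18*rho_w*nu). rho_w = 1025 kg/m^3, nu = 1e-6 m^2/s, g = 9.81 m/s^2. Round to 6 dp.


w = (rho_s - rho_w) * g * d^2 / (18 * rho_w * nu)
d = 0.055 mm = 0.000055 m
rho_s - rho_w = 2656 - 1025 = 1631
Numerator = 1631 * 9.81 * (0.000055)^2 = 0.000048400333
Denominator = 18 * 1025 * 1e-6 = 0.018450
w = 0.002623 m/s

0.002623


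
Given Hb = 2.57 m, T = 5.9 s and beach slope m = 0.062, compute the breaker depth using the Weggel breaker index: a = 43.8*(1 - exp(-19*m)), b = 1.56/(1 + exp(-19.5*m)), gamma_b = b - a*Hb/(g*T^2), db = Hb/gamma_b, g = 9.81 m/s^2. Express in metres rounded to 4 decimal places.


a = 43.8 * (1 - exp(-19 * m))
exp(-19 * 0.062) = exp(-1.1780) = 0.307894
a = 43.8 * (1 - 0.307894) = 30.314247
b = 1.56 / (1 + exp(-19.5 * m))
exp(-19.5 * 0.062) = exp(-1.2090) = 0.298496
b = 1.56 / (1 + 0.298496) = 1.201390
Hb / (g * T^2) = 2.57 / (9.81 * 5.9^2) = 2.57 / 341.4861 = 0.00752593
gamma_b = b - a * Hb/(g*T^2) = 1.201390 - 30.314247 * 0.00752593 = 0.973247
db = Hb / gamma_b = 2.57 / 0.973247
db = 2.6406 m

2.6406


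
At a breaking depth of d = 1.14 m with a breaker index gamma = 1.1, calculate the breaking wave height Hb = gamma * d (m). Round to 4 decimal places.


Hb = gamma * d
Hb = 1.1 * 1.14
Hb = 1.2540 m

1.2540


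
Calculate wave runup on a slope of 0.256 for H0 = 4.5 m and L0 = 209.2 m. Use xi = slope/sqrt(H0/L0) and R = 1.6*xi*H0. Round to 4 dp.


xi = slope / sqrt(H0/L0)
H0/L0 = 4.5/209.2 = 0.021511
sqrt(0.021511) = 0.146665
xi = 0.256 / 0.146665 = 1.745479
R = 1.6 * xi * H0 = 1.6 * 1.745479 * 4.5
R = 12.5674 m

12.5674


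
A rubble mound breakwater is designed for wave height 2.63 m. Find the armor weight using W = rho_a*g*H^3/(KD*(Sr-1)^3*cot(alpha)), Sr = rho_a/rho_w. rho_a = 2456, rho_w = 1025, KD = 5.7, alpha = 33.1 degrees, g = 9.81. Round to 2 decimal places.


Sr = rho_a / rho_w = 2456 / 1025 = 2.396098
(Sr - 1) = 1.396098
(Sr - 1)^3 = 2.721118
cot(33.1) = 1 / tan(33.1) = 1 / 0.651892 = 1.533997
Numerator = 2456 * 9.81 * 2.63^3 = 438293.0815
Denominator = 5.7 * 2.721118 * 1.533997 = 23.792860
W = 438293.0815 / 23.792860
W = 18421.20 N

18421.20


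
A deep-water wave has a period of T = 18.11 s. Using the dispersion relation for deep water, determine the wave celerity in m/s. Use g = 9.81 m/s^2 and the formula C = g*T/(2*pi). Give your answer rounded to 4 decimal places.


We use the deep-water celerity formula:
C = g * T / (2 * pi)
C = 9.81 * 18.11 / (2 * 3.14159...)
C = 177.659100 / 6.283185
C = 28.2753 m/s

28.2753


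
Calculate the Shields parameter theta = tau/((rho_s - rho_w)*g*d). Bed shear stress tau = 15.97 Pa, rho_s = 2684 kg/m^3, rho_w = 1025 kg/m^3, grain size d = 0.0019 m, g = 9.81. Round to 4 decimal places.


theta = tau / ((rho_s - rho_w) * g * d)
rho_s - rho_w = 2684 - 1025 = 1659
Denominator = 1659 * 9.81 * 0.0019 = 30.922101
theta = 15.97 / 30.922101
theta = 0.5165

0.5165


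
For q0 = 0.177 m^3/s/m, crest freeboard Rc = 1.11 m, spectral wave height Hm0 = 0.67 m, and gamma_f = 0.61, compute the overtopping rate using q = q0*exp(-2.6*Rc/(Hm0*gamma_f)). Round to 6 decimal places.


q = q0 * exp(-2.6 * Rc / (Hm0 * gamma_f))
Exponent = -2.6 * 1.11 / (0.67 * 0.61)
= -2.6 * 1.11 / 0.4087
= -7.061414
exp(-7.061414) = 0.000858
q = 0.177 * 0.000858
q = 0.000152 m^3/s/m

0.000152


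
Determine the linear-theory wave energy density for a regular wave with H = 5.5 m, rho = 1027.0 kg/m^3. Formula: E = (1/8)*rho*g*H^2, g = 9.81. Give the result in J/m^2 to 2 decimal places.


E = (1/8) * rho * g * H^2
E = (1/8) * 1027.0 * 9.81 * 5.5^2
E = 0.125 * 1027.0 * 9.81 * 30.2500
E = 38095.60 J/m^2

38095.60


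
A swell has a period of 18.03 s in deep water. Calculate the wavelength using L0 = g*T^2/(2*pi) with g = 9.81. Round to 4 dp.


L0 = g * T^2 / (2 * pi)
L0 = 9.81 * 18.03^2 / (2 * pi)
L0 = 9.81 * 325.0809 / 6.28319
L0 = 3189.0436 / 6.28319
L0 = 507.5521 m

507.5521


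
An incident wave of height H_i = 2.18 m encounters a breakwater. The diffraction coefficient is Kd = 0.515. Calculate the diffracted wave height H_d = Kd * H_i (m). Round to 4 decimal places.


H_d = Kd * H_i
H_d = 0.515 * 2.18
H_d = 1.1227 m

1.1227


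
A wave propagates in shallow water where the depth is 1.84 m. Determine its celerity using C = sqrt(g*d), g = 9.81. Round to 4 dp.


Using the shallow-water approximation:
C = sqrt(g * d) = sqrt(9.81 * 1.84)
C = sqrt(18.0504)
C = 4.2486 m/s

4.2486


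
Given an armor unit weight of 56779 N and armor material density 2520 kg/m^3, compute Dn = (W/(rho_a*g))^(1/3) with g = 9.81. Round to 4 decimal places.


V = W / (rho_a * g)
V = 56779 / (2520 * 9.81)
V = 56779 / 24721.20
V = 2.296774 m^3
Dn = V^(1/3) = 2.296774^(1/3)
Dn = 1.3194 m

1.3194


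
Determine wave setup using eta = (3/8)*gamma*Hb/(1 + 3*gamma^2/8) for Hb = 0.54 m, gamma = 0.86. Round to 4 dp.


eta = (3/8) * gamma * Hb / (1 + 3*gamma^2/8)
Numerator = (3/8) * 0.86 * 0.54 = 0.174150
Denominator = 1 + 3*0.86^2/8 = 1 + 0.277350 = 1.277350
eta = 0.174150 / 1.277350
eta = 0.1363 m

0.1363


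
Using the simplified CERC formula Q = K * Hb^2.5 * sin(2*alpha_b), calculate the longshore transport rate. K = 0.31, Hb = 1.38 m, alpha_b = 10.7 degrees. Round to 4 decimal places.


Q = K * Hb^2.5 * sin(2 * alpha_b)
Hb^2.5 = 1.38^2.5 = 2.237163
sin(2 * 10.7) = sin(21.4) = 0.364877
Q = 0.31 * 2.237163 * 0.364877
Q = 0.2530 m^3/s

0.2530


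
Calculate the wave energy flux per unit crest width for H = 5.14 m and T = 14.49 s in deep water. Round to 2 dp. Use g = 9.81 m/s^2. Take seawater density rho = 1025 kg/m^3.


P = rho * g^2 * H^2 * T / (32 * pi)
P = 1025 * 9.81^2 * 5.14^2 * 14.49 / (32 * pi)
P = 1025 * 96.2361 * 26.4196 * 14.49 / 100.53096
P = 375626.87 W/m

375626.87


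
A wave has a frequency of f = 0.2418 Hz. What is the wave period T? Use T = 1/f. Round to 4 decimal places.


T = 1 / f
T = 1 / 0.2418
T = 4.1356 s

4.1356


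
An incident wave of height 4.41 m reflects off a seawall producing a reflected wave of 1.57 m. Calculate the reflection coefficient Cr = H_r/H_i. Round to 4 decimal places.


Cr = H_r / H_i
Cr = 1.57 / 4.41
Cr = 0.3560

0.3560


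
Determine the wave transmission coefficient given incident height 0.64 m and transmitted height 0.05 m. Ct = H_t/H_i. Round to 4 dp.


Ct = H_t / H_i
Ct = 0.05 / 0.64
Ct = 0.0781

0.0781


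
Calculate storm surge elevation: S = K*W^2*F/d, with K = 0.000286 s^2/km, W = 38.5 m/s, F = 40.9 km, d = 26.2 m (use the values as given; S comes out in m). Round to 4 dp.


S = K * W^2 * F / d
W^2 = 38.5^2 = 1482.25
S = 0.000286 * 1482.25 * 40.9 / 26.2
Numerator = 0.000286 * 1482.25 * 40.9 = 17.338471
S = 17.338471 / 26.2 = 0.6618 m

0.6618


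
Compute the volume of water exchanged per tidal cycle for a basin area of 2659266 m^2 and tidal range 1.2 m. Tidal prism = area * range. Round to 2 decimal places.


Tidal prism = Area * Tidal range
P = 2659266 * 1.2
P = 3191119.20 m^3

3191119.20


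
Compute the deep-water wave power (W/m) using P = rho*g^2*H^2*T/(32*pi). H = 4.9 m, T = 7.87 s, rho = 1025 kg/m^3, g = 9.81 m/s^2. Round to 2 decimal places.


P = rho * g^2 * H^2 * T / (32 * pi)
P = 1025 * 9.81^2 * 4.9^2 * 7.87 / (32 * pi)
P = 1025 * 96.2361 * 24.0100 * 7.87 / 100.53096
P = 185408.19 W/m

185408.19


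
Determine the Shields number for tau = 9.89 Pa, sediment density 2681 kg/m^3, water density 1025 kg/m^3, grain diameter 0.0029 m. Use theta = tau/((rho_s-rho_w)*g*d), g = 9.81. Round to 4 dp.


theta = tau / ((rho_s - rho_w) * g * d)
rho_s - rho_w = 2681 - 1025 = 1656
Denominator = 1656 * 9.81 * 0.0029 = 47.111544
theta = 9.89 / 47.111544
theta = 0.2099

0.2099


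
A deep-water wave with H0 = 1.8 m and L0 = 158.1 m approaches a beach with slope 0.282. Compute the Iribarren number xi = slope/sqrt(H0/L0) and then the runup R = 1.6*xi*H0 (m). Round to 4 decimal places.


xi = slope / sqrt(H0/L0)
H0/L0 = 1.8/158.1 = 0.011385
sqrt(0.011385) = 0.106701
xi = 0.282 / 0.106701 = 2.642888
R = 1.6 * xi * H0 = 1.6 * 2.642888 * 1.8
R = 7.6115 m

7.6115


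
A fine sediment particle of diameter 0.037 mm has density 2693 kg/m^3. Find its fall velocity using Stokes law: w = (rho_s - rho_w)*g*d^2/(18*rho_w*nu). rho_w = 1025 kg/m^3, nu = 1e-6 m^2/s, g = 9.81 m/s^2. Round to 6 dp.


w = (rho_s - rho_w) * g * d^2 / (18 * rho_w * nu)
d = 0.037 mm = 0.000037 m
rho_s - rho_w = 2693 - 1025 = 1668
Numerator = 1668 * 9.81 * (0.000037)^2 = 0.000022401057
Denominator = 18 * 1025 * 1e-6 = 0.018450
w = 0.001214 m/s

0.001214


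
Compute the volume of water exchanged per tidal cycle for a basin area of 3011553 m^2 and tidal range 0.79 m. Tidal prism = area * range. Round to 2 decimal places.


Tidal prism = Area * Tidal range
P = 3011553 * 0.79
P = 2379126.87 m^3

2379126.87


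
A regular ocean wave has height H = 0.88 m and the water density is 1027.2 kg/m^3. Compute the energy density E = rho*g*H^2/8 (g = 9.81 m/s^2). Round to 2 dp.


E = (1/8) * rho * g * H^2
E = (1/8) * 1027.2 * 9.81 * 0.88^2
E = 0.125 * 1027.2 * 9.81 * 0.7744
E = 975.44 J/m^2

975.44


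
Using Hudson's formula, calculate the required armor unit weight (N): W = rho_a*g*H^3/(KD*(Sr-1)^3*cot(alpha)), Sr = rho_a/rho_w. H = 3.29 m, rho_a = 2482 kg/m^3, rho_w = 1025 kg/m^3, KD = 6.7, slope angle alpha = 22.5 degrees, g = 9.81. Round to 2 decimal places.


Sr = rho_a / rho_w = 2482 / 1025 = 2.421463
(Sr - 1) = 1.421463
(Sr - 1)^3 = 2.872150
cot(22.5) = 1 / tan(22.5) = 1 / 0.414214 = 2.414214
Numerator = 2482 * 9.81 * 3.29^3 = 867078.6213
Denominator = 6.7 * 2.872150 * 2.414214 = 46.457683
W = 867078.6213 / 46.457683
W = 18663.84 N

18663.84


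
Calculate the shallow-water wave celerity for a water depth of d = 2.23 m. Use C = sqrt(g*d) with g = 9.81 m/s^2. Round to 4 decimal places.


Using the shallow-water approximation:
C = sqrt(g * d) = sqrt(9.81 * 2.23)
C = sqrt(21.8763)
C = 4.6772 m/s

4.6772


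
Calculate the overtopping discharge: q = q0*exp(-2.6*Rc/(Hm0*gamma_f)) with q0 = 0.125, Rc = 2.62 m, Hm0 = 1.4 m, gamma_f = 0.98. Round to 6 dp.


q = q0 * exp(-2.6 * Rc / (Hm0 * gamma_f))
Exponent = -2.6 * 2.62 / (1.4 * 0.98)
= -2.6 * 2.62 / 1.3720
= -4.965015
exp(-4.965015) = 0.006978
q = 0.125 * 0.006978
q = 0.000872 m^3/s/m

0.000872


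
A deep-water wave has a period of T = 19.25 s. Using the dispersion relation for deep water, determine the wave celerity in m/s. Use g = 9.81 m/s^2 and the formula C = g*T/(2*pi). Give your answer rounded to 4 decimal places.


We use the deep-water celerity formula:
C = g * T / (2 * pi)
C = 9.81 * 19.25 / (2 * 3.14159...)
C = 188.842500 / 6.283185
C = 30.0552 m/s

30.0552


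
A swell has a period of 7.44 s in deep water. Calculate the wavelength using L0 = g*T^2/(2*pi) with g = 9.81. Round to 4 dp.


L0 = g * T^2 / (2 * pi)
L0 = 9.81 * 7.44^2 / (2 * pi)
L0 = 9.81 * 55.3536 / 6.28319
L0 = 543.0188 / 6.28319
L0 = 86.4241 m

86.4241


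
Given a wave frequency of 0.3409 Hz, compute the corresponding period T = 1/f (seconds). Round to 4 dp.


T = 1 / f
T = 1 / 0.3409
T = 2.9334 s

2.9334


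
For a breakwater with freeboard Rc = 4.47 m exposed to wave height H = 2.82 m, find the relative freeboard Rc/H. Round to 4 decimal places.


Relative freeboard = Rc / H
= 4.47 / 2.82
= 1.5851

1.5851


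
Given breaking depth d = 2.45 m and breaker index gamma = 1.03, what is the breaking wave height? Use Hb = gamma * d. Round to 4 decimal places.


Hb = gamma * d
Hb = 1.03 * 2.45
Hb = 2.5235 m

2.5235


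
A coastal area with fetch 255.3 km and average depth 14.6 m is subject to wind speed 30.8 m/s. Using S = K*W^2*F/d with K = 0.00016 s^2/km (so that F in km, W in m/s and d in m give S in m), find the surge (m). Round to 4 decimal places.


S = K * W^2 * F / d
W^2 = 30.8^2 = 948.64
S = 0.00016 * 948.64 * 255.3 / 14.6
Numerator = 0.00016 * 948.64 * 255.3 = 38.750047
S = 38.750047 / 14.6 = 2.6541 m

2.6541


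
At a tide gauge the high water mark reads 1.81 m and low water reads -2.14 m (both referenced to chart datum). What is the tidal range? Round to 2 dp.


Tidal range = High water - Low water
Tidal range = 1.81 - (-2.14)
Tidal range = 3.95 m

3.95


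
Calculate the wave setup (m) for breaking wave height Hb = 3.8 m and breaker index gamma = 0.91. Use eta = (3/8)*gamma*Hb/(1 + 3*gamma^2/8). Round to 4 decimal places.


eta = (3/8) * gamma * Hb / (1 + 3*gamma^2/8)
Numerator = (3/8) * 0.91 * 3.8 = 1.296750
Denominator = 1 + 3*0.91^2/8 = 1 + 0.310538 = 1.310538
eta = 1.296750 / 1.310538
eta = 0.9895 m

0.9895


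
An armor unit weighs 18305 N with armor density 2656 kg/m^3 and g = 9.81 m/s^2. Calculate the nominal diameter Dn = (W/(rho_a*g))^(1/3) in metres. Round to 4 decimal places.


V = W / (rho_a * g)
V = 18305 / (2656 * 9.81)
V = 18305 / 26055.36
V = 0.702543 m^3
Dn = V^(1/3) = 0.702543^(1/3)
Dn = 0.8890 m

0.8890


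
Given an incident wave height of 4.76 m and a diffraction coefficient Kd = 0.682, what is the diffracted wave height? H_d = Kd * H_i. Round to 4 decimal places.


H_d = Kd * H_i
H_d = 0.682 * 4.76
H_d = 3.2463 m

3.2463


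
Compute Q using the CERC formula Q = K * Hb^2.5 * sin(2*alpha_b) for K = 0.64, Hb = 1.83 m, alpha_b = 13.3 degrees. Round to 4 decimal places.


Q = K * Hb^2.5 * sin(2 * alpha_b)
Hb^2.5 = 1.83^2.5 = 4.530308
sin(2 * 13.3) = sin(26.6) = 0.447759
Q = 0.64 * 4.530308 * 0.447759
Q = 1.2982 m^3/s

1.2982


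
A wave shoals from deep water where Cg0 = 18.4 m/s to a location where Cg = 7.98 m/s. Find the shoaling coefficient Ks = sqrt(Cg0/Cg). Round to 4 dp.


Ks = sqrt(Cg0 / Cg)
Ks = sqrt(18.4 / 7.98)
Ks = sqrt(2.3058)
Ks = 1.5185

1.5185


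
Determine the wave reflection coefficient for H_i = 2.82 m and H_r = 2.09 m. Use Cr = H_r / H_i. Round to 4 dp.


Cr = H_r / H_i
Cr = 2.09 / 2.82
Cr = 0.7411

0.7411


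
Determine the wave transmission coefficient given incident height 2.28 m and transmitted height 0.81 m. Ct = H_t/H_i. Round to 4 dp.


Ct = H_t / H_i
Ct = 0.81 / 2.28
Ct = 0.3553

0.3553


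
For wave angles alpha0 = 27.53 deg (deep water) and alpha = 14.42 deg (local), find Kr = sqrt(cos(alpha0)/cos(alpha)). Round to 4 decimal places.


Kr = sqrt(cos(alpha0) / cos(alpha))
cos(27.53) = 0.886769
cos(14.42) = 0.968496
Kr = sqrt(0.886769 / 0.968496)
Kr = sqrt(0.915614)
Kr = 0.9569

0.9569


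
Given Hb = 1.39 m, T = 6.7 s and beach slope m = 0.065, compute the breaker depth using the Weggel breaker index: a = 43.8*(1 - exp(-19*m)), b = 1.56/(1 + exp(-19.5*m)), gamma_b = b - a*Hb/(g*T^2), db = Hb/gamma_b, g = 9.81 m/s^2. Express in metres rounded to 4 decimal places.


a = 43.8 * (1 - exp(-19 * m))
exp(-19 * 0.065) = exp(-1.2350) = 0.290835
a = 43.8 * (1 - 0.290835) = 31.061437
b = 1.56 / (1 + exp(-19.5 * m))
exp(-19.5 * 0.065) = exp(-1.2675) = 0.281535
b = 1.56 / (1 + 0.281535) = 1.217291
Hb / (g * T^2) = 1.39 / (9.81 * 6.7^2) = 1.39 / 440.3709 = 0.00315643
gamma_b = b - a * Hb/(g*T^2) = 1.217291 - 31.061437 * 0.00315643 = 1.119247
db = Hb / gamma_b = 1.39 / 1.119247
db = 1.2419 m

1.2419
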